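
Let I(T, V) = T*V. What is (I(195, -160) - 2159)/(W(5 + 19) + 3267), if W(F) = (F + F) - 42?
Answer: -33359/3273 ≈ -10.192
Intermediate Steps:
W(F) = -42 + 2*F (W(F) = 2*F - 42 = -42 + 2*F)
(I(195, -160) - 2159)/(W(5 + 19) + 3267) = (195*(-160) - 2159)/((-42 + 2*(5 + 19)) + 3267) = (-31200 - 2159)/((-42 + 2*24) + 3267) = -33359/((-42 + 48) + 3267) = -33359/(6 + 3267) = -33359/3273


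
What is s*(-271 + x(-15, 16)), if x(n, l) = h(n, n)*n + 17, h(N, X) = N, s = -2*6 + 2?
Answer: 290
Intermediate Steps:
s = -10 (s = -12 + 2 = -10)
x(n, l) = 17 + n² (x(n, l) = n*n + 17 = n² + 17 = 17 + n²)
s*(-271 + x(-15, 16)) = -10*(-271 + (17 + (-15)²)) = -10*(-271 + (17 + 225)) = -10*(-271 + 242) = -10*(-29) = 290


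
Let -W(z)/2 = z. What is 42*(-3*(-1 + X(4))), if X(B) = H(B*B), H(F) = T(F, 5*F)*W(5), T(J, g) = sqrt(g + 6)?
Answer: 126 + 1260*sqrt(86) ≈ 11811.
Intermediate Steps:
W(z) = -2*z
T(J, g) = sqrt(6 + g)
H(F) = -10*sqrt(6 + 5*F) (H(F) = sqrt(6 + 5*F)*(-2*5) = sqrt(6 + 5*F)*(-10) = -10*sqrt(6 + 5*F))
X(B) = -10*sqrt(6 + 5*B**2) (X(B) = -10*sqrt(6 + 5*(B*B)) = -10*sqrt(6 + 5*B**2))
42*(-3*(-1 + X(4))) = 42*(-3*(-1 - 10*sqrt(6 + 5*4**2))) = 42*(-3*(-1 - 10*sqrt(6 + 5*16))) = 42*(-3*(-1 - 10*sqrt(6 + 80))) = 42*(-3*(-1 - 10*sqrt(86))) = 42*(3 + 30*sqrt(86)) = 126 + 1260*sqrt(86)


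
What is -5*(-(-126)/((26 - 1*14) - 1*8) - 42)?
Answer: 105/2 ≈ 52.500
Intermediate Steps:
-5*(-(-126)/((26 - 1*14) - 1*8) - 42) = -5*(-(-126)/((26 - 14) - 8) - 42) = -5*(-(-126)/(12 - 8) - 42) = -5*(-(-126)/4 - 42) = -5*(-1*(-63/2) - 42) = -5*(63/2 - 42) = -5*(-21/2) = 105/2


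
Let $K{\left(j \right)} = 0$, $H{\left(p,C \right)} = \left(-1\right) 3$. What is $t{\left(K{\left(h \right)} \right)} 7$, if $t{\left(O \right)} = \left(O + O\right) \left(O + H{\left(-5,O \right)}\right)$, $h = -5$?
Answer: $0$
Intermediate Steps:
$H{\left(p,C \right)} = -3$
$t{\left(O \right)} = 2 O \left(-3 + O\right)$ ($t{\left(O \right)} = \left(O + O\right) \left(O - 3\right) = 2 O \left(-3 + O\right)$)
$t{\left(K{\left(h \right)} \right)} 7 = 2 \cdot 0 \left(-3 + 0\right) 7 = 2 \cdot 0 \left(-3\right) 7 = 0 \cdot 7 = 0$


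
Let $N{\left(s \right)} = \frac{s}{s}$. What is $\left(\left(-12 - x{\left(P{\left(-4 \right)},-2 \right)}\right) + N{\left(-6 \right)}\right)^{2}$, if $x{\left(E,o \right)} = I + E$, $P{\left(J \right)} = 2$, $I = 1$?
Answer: $196$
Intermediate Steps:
$N{\left(s \right)} = 1$
$x{\left(E,o \right)} = 1 + E$
$\left(\left(-12 - x{\left(P{\left(-4 \right)},-2 \right)}\right) + N{\left(-6 \right)}\right)^{2} = \left(\left(-12 - \left(1 + 2\right)\right) + 1\right)^{2} = \left(\left(-12 - 3\right) + 1\right)^{2} = \left(-15 + 1\right)^{2} = \left(-14\right)^{2} = 196$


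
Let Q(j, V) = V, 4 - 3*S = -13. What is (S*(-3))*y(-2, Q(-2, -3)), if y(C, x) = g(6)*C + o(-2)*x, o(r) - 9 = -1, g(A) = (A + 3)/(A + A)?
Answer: 867/2 ≈ 433.50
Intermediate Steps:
S = 17/3 (S = 4/3 - ⅓*(-13) = 4/3 + 13/3 = 17/3 ≈ 5.6667)
g(A) = (3 + A)/(2*A) (g(A) = (3 + A)/((2*A)) = (3 + A)*(1/(2*A)) = (3 + A)/(2*A))
o(r) = 8 (o(r) = 9 - 1 = 8)
y(C, x) = 8*x + 3*C/4 (y(C, x) = ((½)*(3 + 6)/6)*C + 8*x = ((½)*(⅙)*9)*C + 8*x = 3*C/4 + 8*x = 8*x + 3*C/4)
(S*(-3))*y(-2, Q(-2, -3)) = ((17/3)*(-3))*(8*(-3) + (¾)*(-2)) = -17*(-24 - 3/2) = -17*(-51/2) = 867/2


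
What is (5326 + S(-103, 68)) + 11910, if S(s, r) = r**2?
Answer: 21860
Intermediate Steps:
(5326 + S(-103, 68)) + 11910 = (5326 + 68**2) + 11910 = (5326 + 4624) + 11910 = 9950 + 11910 = 21860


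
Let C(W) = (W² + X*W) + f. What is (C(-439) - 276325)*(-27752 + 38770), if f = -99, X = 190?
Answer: -1841251034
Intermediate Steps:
C(W) = -99 + W² + 190*W (C(W) = (W² + 190*W) - 99 = -99 + W² + 190*W)
(C(-439) - 276325)*(-27752 + 38770) = ((-99 + (-439)² + 190*(-439)) - 276325)*(-27752 + 38770) = ((-99 + 192721 - 83410) - 276325)*11018 = (109212 - 276325)*11018 = -167113*11018 = -1841251034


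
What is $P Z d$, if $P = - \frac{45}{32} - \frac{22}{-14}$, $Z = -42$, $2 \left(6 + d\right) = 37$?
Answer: $- \frac{2775}{32} \approx -86.719$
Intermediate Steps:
$d = \frac{25}{2}$ ($d = -6 + \frac{1}{2} \cdot 37 = -6 + \frac{37}{2} = \frac{25}{2} \approx 12.5$)
$P = \frac{37}{224}$ ($P = \left(-45\right) \frac{1}{32} - - \frac{11}{7} = - \frac{45}{32} + \frac{11}{7} = \frac{37}{224} \approx 0.16518$)
$P Z d = \frac{37}{224} \left(-42\right) \frac{25}{2} = \left(- \frac{111}{16}\right) \frac{25}{2} = - \frac{2775}{32}$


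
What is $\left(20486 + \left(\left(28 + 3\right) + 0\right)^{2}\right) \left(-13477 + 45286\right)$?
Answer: $682207623$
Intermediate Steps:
$\left(20486 + \left(\left(28 + 3\right) + 0\right)^{2}\right) \left(-13477 + 45286\right) = \left(20486 + \left(31 + 0\right)^{2}\right) 31809 = \left(20486 + 31^{2}\right) 31809 = \left(20486 + 961\right) 31809 = 21447 \cdot 31809 = 682207623$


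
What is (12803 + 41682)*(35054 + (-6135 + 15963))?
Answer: 2445395770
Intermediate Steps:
(12803 + 41682)*(35054 + (-6135 + 15963)) = 54485*(35054 + 9828) = 54485*44882 = 2445395770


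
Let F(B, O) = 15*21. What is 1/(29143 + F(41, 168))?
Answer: 1/29458 ≈ 3.3947e-5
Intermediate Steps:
F(B, O) = 315
1/(29143 + F(41, 168)) = 1/(29143 + 315) = 1/29458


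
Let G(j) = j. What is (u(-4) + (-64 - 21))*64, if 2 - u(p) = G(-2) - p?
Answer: -5440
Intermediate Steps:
u(p) = 4 + p (u(p) = 2 - (-2 - p) = 2 + (2 + p) = 4 + p)
(u(-4) + (-64 - 21))*64 = ((4 - 4) + (-64 - 21))*64 = (0 - 85)*64 = -85*64 = -5440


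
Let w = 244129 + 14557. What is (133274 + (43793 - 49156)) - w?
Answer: -130775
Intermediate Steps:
w = 258686
(133274 + (43793 - 49156)) - w = (133274 + (43793 - 49156)) - 1*258686 = (133274 - 5363) - 258686 = 127911 - 258686 = -130775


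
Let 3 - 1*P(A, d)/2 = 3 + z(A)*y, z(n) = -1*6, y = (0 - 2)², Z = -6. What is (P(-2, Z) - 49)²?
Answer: 1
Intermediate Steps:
y = 4 (y = (-2)² = 4)
z(n) = -6
P(A, d) = 48 (P(A, d) = 6 - 2*(3 - 6*4) = 6 - 2*(3 - 24) = 6 - 2*(-21) = 6 + 42 = 48)
(P(-2, Z) - 49)² = (48 - 49)² = (-1)² = 1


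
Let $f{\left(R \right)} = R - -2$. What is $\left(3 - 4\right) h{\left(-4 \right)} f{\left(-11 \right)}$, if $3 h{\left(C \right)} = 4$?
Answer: $12$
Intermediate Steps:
$h{\left(C \right)} = \frac{4}{3}$ ($h{\left(C \right)} = \frac{1}{3} \cdot 4 = \frac{4}{3}$)
$f{\left(R \right)} = 2 + R$ ($f{\left(R \right)} = R + 2 = 2 + R$)
$\left(3 - 4\right) h{\left(-4 \right)} f{\left(-11 \right)} = \left(3 - 4\right) \frac{4}{3} \left(2 - 11\right) = \left(-1\right) \frac{4}{3} \left(-9\right) = \left(- \frac{4}{3}\right) \left(-9\right) = 12$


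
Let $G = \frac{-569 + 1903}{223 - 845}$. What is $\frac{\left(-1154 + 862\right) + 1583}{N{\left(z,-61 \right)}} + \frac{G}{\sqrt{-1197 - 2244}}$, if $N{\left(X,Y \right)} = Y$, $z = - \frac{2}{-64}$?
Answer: $- \frac{1291}{61} + \frac{667 i \sqrt{3441}}{1070151} \approx -21.164 + 0.036561 i$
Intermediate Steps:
$z = \frac{1}{32}$ ($z = \left(-2\right) \left(- \frac{1}{64}\right) = \frac{1}{32} \approx 0.03125$)
$G = - \frac{667}{311}$ ($G = \frac{1334}{-622} = 1334 \left(- \frac{1}{622}\right) = - \frac{667}{311} \approx -2.1447$)
$\frac{\left(-1154 + 862\right) + 1583}{N{\left(z,-61 \right)}} + \frac{G}{\sqrt{-1197 - 2244}} = \frac{\left(-1154 + 862\right) + 1583}{-61} - \frac{667}{311 \sqrt{-1197 - 2244}} = \left(-292 + 1583\right) \left(- \frac{1}{61}\right) - \frac{667}{311 \sqrt{-3441}} = 1291 \left(- \frac{1}{61}\right) - \frac{667}{311 i \sqrt{3441}} = - \frac{1291}{61} - \frac{667 \left(- \frac{i \sqrt{3441}}{3441}\right)}{311} = - \frac{1291}{61} + \frac{667 i \sqrt{3441}}{1070151}$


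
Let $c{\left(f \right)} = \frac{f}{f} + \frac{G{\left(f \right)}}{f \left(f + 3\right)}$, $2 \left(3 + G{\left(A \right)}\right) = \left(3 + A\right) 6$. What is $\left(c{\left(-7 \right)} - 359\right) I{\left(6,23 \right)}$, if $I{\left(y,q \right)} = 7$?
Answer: $- \frac{10039}{4} \approx -2509.8$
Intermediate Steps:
$G{\left(A \right)} = 6 + 3 A$ ($G{\left(A \right)} = -3 + \frac{\left(3 + A\right) 6}{2} = -3 + \frac{18 + 6 A}{2} = -3 + \left(9 + 3 A\right) = 6 + 3 A$)
$c{\left(f \right)} = 1 + \frac{6 + 3 f}{f \left(3 + f\right)}$ ($c{\left(f \right)} = \frac{f}{f} + \frac{6 + 3 f}{f \left(f + 3\right)} = 1 + \frac{6 + 3 f}{f \left(3 + f\right)}$)
$\left(c{\left(-7 \right)} - 359\right) I{\left(6,23 \right)} = \left(\frac{6 + \left(-7\right)^{2} + 6 \left(-7\right)}{\left(-7\right) \left(3 - 7\right)} - 359\right) 7 = \left(- \frac{6 + 49 - 42}{7 \left(-4\right)} - 359\right) 7 = \left(\left(- \frac{1}{7}\right) \left(- \frac{1}{4}\right) 13 - 359\right) 7 = \left(\frac{13}{28} - 359\right) 7 = \left(- \frac{10039}{28}\right) 7 = - \frac{10039}{4}$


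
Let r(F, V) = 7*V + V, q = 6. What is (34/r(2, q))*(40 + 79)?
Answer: 2023/24 ≈ 84.292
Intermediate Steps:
r(F, V) = 8*V
(34/r(2, q))*(40 + 79) = (34/((8*6)))*(40 + 79) = (34/48)*119 = (34*(1/48))*119 = (17/24)*119 = 2023/24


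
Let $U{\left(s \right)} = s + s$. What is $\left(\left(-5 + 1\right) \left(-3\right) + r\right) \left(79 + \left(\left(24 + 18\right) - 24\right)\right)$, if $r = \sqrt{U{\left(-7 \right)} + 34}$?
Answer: $1164 + 194 \sqrt{5} \approx 1597.8$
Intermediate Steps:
$U{\left(s \right)} = 2 s$
$r = 2 \sqrt{5}$ ($r = \sqrt{2 \left(-7\right) + 34} = \sqrt{-14 + 34} = \sqrt{20} = 2 \sqrt{5} \approx 4.4721$)
$\left(\left(-5 + 1\right) \left(-3\right) + r\right) \left(79 + \left(\left(24 + 18\right) - 24\right)\right) = \left(\left(-5 + 1\right) \left(-3\right) + 2 \sqrt{5}\right) \left(79 + \left(\left(24 + 18\right) - 24\right)\right) = \left(\left(-4\right) \left(-3\right) + 2 \sqrt{5}\right) \left(79 + \left(42 - 24\right)\right) = \left(12 + 2 \sqrt{5}\right) \left(79 + 18\right) = \left(12 + 2 \sqrt{5}\right) 97 = 1164 + 194 \sqrt{5}$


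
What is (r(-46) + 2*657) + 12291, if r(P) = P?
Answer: 13559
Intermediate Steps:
(r(-46) + 2*657) + 12291 = (-46 + 2*657) + 12291 = (-46 + 1314) + 12291 = 1268 + 12291 = 13559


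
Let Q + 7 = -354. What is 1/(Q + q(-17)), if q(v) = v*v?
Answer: -1/72 ≈ -0.013889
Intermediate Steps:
q(v) = v²
Q = -361 (Q = -7 - 354 = -361)
1/(Q + q(-17)) = 1/(-361 + (-17)²) = 1/(-361 + 289) = 1/(-72) = -1/72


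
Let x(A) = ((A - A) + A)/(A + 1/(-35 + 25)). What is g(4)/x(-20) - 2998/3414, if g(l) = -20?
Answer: -358097/17070 ≈ -20.978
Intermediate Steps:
x(A) = A/(-1/10 + A) (x(A) = (0 + A)/(A + 1/(-10)) = A/(A - 1/10) = A/(-1/10 + A))
g(4)/x(-20) - 2998/3414 = -20/(10*(-20)/(-1 + 10*(-20))) - 2998/3414 = -20/(10*(-20)/(-1 - 200)) - 2998*1/3414 = -20/(10*(-20)/(-201)) - 1499/1707 = -20/(10*(-20)*(-1/201)) - 1499/1707 = -20/200/201 - 1499/1707 = -20*201/200 - 1499/1707 = -201/10 - 1499/1707 = -358097/17070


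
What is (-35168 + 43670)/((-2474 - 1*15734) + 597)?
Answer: -8502/17611 ≈ -0.48277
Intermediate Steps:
(-35168 + 43670)/((-2474 - 1*15734) + 597) = 8502/((-2474 - 15734) + 597) = 8502/(-18208 + 597) = 8502/(-17611) = 8502*(-1/17611) = -8502/17611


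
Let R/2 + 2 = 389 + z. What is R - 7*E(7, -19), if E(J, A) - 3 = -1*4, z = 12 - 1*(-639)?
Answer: 2083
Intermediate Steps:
z = 651 (z = 12 + 639 = 651)
E(J, A) = -1 (E(J, A) = 3 - 1*4 = 3 - 4 = -1)
R = 2076 (R = -4 + 2*(389 + 651) = -4 + 2*1040 = -4 + 2080 = 2076)
R - 7*E(7, -19) = 2076 - 7*(-1) = 2076 - 1*(-7) = 2076 + 7 = 2083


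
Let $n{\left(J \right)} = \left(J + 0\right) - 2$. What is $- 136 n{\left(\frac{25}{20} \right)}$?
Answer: $102$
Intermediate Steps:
$n{\left(J \right)} = -2 + J$ ($n{\left(J \right)} = J - 2 = -2 + J$)
$- 136 n{\left(\frac{25}{20} \right)} = - 136 \left(-2 + \frac{25}{20}\right) = - 136 \left(-2 + 25 \cdot \frac{1}{20}\right) = - 136 \left(-2 + \frac{5}{4}\right) = \left(-136\right) \left(- \frac{3}{4}\right) = 102$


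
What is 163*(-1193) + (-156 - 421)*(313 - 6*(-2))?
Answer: -381984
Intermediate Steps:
163*(-1193) + (-156 - 421)*(313 - 6*(-2)) = -194459 - 577*(313 + 12) = -194459 - 577*325 = -194459 - 187525 = -381984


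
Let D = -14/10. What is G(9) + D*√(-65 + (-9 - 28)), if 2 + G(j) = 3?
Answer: 1 - 7*I*√102/5 ≈ 1.0 - 14.139*I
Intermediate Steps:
G(j) = 1 (G(j) = -2 + 3 = 1)
D = -7/5 (D = -14*⅒ = -7/5 ≈ -1.4000)
G(9) + D*√(-65 + (-9 - 28)) = 1 - 7*√(-65 + (-9 - 28))/5 = 1 - 7*√(-65 - 37)/5 = 1 - 7*I*√102/5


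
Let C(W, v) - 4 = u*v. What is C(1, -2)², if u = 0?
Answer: 16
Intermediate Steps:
C(W, v) = 4 (C(W, v) = 4 + 0*v = 4 + 0 = 4)
C(1, -2)² = 4² = 16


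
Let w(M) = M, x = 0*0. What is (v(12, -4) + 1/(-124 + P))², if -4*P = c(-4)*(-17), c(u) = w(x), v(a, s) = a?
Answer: 2211169/15376 ≈ 143.81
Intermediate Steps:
x = 0
c(u) = 0
P = 0 (P = -0*(-17) = -¼*0 = 0)
(v(12, -4) + 1/(-124 + P))² = (12 + 1/(-124 + 0))² = (12 + 1/(-124))² = (12 - 1/124)² = (1487/124)² = 2211169/15376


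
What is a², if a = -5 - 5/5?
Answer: 36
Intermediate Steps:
a = -6 (a = -5 + (⅕)*(-5) = -5 - 1 = -6)
a² = (-6)² = 36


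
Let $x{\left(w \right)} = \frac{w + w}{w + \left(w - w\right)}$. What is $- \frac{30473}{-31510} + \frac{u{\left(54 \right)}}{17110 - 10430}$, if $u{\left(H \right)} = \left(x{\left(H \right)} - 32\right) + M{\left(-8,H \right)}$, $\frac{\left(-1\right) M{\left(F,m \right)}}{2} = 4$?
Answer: $\frac{10118113}{10524340} \approx 0.9614$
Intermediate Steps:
$M{\left(F,m \right)} = -8$ ($M{\left(F,m \right)} = \left(-2\right) 4 = -8$)
$x{\left(w \right)} = 2$ ($x{\left(w \right)} = \frac{2 w}{w + 0} = \frac{2 w}{w} = 2$)
$u{\left(H \right)} = -38$ ($u{\left(H \right)} = \left(2 - 32\right) - 8 = -30 - 8 = -38$)
$- \frac{30473}{-31510} + \frac{u{\left(54 \right)}}{17110 - 10430} = - \frac{30473}{-31510} - \frac{38}{17110 - 10430} = \left(-30473\right) \left(- \frac{1}{31510}\right) - \frac{38}{17110 - 10430} = \frac{30473}{31510} - \frac{38}{6680} = \frac{30473}{31510} - \frac{19}{3340} = \frac{10118113}{10524340}$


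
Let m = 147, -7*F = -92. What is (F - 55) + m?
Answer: 736/7 ≈ 105.14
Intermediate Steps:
F = 92/7 (F = -⅐*(-92) = 92/7 ≈ 13.143)
(F - 55) + m = (92/7 - 55) + 147 = -293/7 + 147 = 736/7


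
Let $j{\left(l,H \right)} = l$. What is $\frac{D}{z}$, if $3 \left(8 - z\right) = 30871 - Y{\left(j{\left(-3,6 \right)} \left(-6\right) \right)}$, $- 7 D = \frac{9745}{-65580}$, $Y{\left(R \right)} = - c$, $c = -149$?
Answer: $- \frac{1949}{939481592} \approx -2.0746 \cdot 10^{-6}$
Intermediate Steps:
$Y{\left(R \right)} = 149$ ($Y{\left(R \right)} = \left(-1\right) \left(-149\right) = 149$)
$D = \frac{1949}{91812}$ ($D = - \frac{9745 \frac{1}{-65580}}{7} = - \frac{9745 \left(- \frac{1}{65580}\right)}{7} = \left(- \frac{1}{7}\right) \left(- \frac{1949}{13116}\right) = \frac{1949}{91812} \approx 0.021228$)
$z = - \frac{30698}{3}$ ($z = 8 - \frac{30871 - 149}{3} = 8 - \frac{30722}{3} = - \frac{30698}{3} \approx -10233.0$)
$\frac{D}{z} = \frac{1949}{91812 \left(- \frac{30698}{3}\right)} = \frac{1949}{91812} \left(- \frac{3}{30698}\right) = - \frac{1949}{939481592}$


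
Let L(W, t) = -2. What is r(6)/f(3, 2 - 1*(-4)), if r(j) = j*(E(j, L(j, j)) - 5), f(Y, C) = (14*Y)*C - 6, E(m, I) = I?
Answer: -7/41 ≈ -0.17073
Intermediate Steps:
f(Y, C) = -6 + 14*C*Y (f(Y, C) = 14*C*Y - 6 = -6 + 14*C*Y)
r(j) = -7*j (r(j) = j*(-2 - 5) = j*(-7) = -7*j)
r(6)/f(3, 2 - 1*(-4)) = (-7*6)/(-6 + 14*(2 - 1*(-4))*3) = -42/(-6 + 14*(2 + 4)*3) = -42/(-6 + 14*6*3) = -42/(-6 + 252) = -42/246 = -42*1/246 = -7/41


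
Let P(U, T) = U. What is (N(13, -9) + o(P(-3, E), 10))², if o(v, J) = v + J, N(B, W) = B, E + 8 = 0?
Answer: 400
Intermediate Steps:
E = -8 (E = -8 + 0 = -8)
o(v, J) = J + v
(N(13, -9) + o(P(-3, E), 10))² = (13 + (10 - 3))² = (13 + 7)² = 20² = 400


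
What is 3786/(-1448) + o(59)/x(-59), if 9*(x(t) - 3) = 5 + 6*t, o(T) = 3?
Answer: -314547/116564 ≈ -2.6985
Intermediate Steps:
x(t) = 32/9 + 2*t/3 (x(t) = 3 + (5 + 6*t)/9 = 3 + (5/9 + 2*t/3) = 32/9 + 2*t/3)
3786/(-1448) + o(59)/x(-59) = 3786/(-1448) + 3/(32/9 + (⅔)*(-59)) = 3786*(-1/1448) + 3/(32/9 - 118/3) = -1893/724 + 3/(-322/9) = -1893/724 + 3*(-9/322) = -1893/724 - 27/322 = -314547/116564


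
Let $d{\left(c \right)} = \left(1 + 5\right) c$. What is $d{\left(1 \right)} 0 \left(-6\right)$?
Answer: $0$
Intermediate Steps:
$d{\left(c \right)} = 6 c$
$d{\left(1 \right)} 0 \left(-6\right) = 6 \cdot 1 \cdot 0 \left(-6\right) = 6 \cdot 0 = 0$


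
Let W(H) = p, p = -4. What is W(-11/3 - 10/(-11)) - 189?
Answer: -193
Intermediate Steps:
W(H) = -4
W(-11/3 - 10/(-11)) - 189 = -4 - 189 = -193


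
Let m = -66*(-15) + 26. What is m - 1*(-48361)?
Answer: 49377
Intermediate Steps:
m = 1016 (m = 990 + 26 = 1016)
m - 1*(-48361) = 1016 - 1*(-48361) = 1016 + 48361 = 49377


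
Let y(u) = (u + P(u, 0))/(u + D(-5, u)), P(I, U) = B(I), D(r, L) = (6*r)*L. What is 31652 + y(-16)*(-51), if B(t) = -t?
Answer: 31652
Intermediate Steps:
D(r, L) = 6*L*r
P(I, U) = -I
y(u) = 0 (y(u) = (u - u)/(u + 6*u*(-5)) = 0/(u - 30*u) = 0/((-29*u)) = 0*(-1/(29*u)) = 0)
31652 + y(-16)*(-51) = 31652 + 0*(-51) = 31652 + 0 = 31652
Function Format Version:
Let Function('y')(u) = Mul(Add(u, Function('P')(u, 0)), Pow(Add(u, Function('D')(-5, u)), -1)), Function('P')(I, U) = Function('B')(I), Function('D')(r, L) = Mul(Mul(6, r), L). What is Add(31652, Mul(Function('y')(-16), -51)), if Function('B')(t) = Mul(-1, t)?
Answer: 31652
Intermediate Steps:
Function('D')(r, L) = Mul(6, L, r)
Function('P')(I, U) = Mul(-1, I)
Function('y')(u) = 0 (Function('y')(u) = Mul(Add(u, Mul(-1, u)), Pow(Add(u, Mul(6, u, -5)), -1)) = Mul(0, Pow(Add(u, Mul(-30, u)), -1)) = Mul(0, Pow(Mul(-29, u), -1)) = Mul(0, Mul(Rational(-1, 29), Pow(u, -1))) = 0)
Add(31652, Mul(Function('y')(-16), -51)) = Add(31652, Mul(0, -51)) = Add(31652, 0) = 31652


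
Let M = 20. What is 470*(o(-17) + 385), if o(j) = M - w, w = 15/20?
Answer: 379995/2 ≈ 1.9000e+5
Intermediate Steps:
w = 3/4 (w = 15*(1/20) = 3/4 ≈ 0.75000)
o(j) = 77/4 (o(j) = 20 - 1*3/4 = 20 - 3/4 = 77/4)
470*(o(-17) + 385) = 470*(77/4 + 385) = 470*(1617/4) = 379995/2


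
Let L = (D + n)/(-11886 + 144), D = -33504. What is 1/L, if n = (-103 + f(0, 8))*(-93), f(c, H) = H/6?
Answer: 11742/24049 ≈ 0.48825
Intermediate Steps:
f(c, H) = H/6 (f(c, H) = H*(⅙) = H/6)
n = 9455 (n = (-103 + (⅙)*8)*(-93) = (-103 + 4/3)*(-93) = -305/3*(-93) = 9455)
L = 24049/11742 (L = (-33504 + 9455)/(-11886 + 144) = -24049/(-11742) = -24049*(-1/11742) = 24049/11742 ≈ 2.0481)
1/L = 1/(24049/11742) = 11742/24049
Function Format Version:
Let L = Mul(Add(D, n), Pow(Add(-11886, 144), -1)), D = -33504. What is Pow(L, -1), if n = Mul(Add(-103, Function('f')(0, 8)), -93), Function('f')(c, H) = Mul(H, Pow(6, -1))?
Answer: Rational(11742, 24049) ≈ 0.48825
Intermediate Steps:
Function('f')(c, H) = Mul(Rational(1, 6), H) (Function('f')(c, H) = Mul(H, Rational(1, 6)) = Mul(Rational(1, 6), H))
n = 9455 (n = Mul(Add(-103, Mul(Rational(1, 6), 8)), -93) = Mul(Add(-103, Rational(4, 3)), -93) = Mul(Rational(-305, 3), -93) = 9455)
L = Rational(24049, 11742) (L = Mul(Add(-33504, 9455), Pow(Add(-11886, 144), -1)) = Mul(-24049, Pow(-11742, -1)) = Mul(-24049, Rational(-1, 11742)) = Rational(24049, 11742) ≈ 2.0481)
Pow(L, -1) = Pow(Rational(24049, 11742), -1) = Rational(11742, 24049)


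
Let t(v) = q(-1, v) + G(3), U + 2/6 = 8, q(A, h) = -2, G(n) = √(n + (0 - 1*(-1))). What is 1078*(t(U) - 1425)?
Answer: -1536150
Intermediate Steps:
G(n) = √(1 + n) (G(n) = √(n + (0 + 1)) = √(n + 1) = √(1 + n))
U = 23/3 (U = -⅓ + 8 = 23/3 ≈ 7.6667)
t(v) = 0 (t(v) = -2 + √(1 + 3) = -2 + √4 = -2 + 2 = 0)
1078*(t(U) - 1425) = 1078*(0 - 1425) = 1078*(-1425) = -1536150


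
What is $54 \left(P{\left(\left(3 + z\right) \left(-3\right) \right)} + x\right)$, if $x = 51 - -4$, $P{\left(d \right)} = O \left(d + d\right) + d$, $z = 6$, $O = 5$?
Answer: $-13068$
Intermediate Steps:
$P{\left(d \right)} = 11 d$ ($P{\left(d \right)} = 5 \left(d + d\right) + d = 5 \cdot 2 d + d = 10 d + d = 11 d$)
$x = 55$ ($x = 51 + 4 = 55$)
$54 \left(P{\left(\left(3 + z\right) \left(-3\right) \right)} + x\right) = 54 \left(11 \left(3 + 6\right) \left(-3\right) + 55\right) = 54 \left(11 \cdot 9 \left(-3\right) + 55\right) = 54 \left(11 \left(-27\right) + 55\right) = 54 \left(-297 + 55\right) = 54 \left(-242\right) = -13068$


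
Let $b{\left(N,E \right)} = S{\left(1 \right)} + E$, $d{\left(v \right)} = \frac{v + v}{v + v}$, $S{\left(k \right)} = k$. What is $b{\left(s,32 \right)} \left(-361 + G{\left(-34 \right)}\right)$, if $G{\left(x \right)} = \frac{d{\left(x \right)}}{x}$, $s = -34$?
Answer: $- \frac{405075}{34} \approx -11914.0$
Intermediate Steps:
$d{\left(v \right)} = 1$ ($d{\left(v \right)} = \frac{2 v}{2 v} = 2 v \frac{1}{2 v} = 1$)
$G{\left(x \right)} = \frac{1}{x}$ ($G{\left(x \right)} = 1 \frac{1}{x} = \frac{1}{x}$)
$b{\left(N,E \right)} = 1 + E$
$b{\left(s,32 \right)} \left(-361 + G{\left(-34 \right)}\right) = \left(1 + 32\right) \left(-361 + \frac{1}{-34}\right) = 33 \left(-361 - \frac{1}{34}\right) = 33 \left(- \frac{12275}{34}\right) = - \frac{405075}{34}$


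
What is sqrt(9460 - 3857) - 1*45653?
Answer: -45653 + sqrt(5603) ≈ -45578.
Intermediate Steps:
sqrt(9460 - 3857) - 1*45653 = sqrt(5603) - 45653 = -45653 + sqrt(5603)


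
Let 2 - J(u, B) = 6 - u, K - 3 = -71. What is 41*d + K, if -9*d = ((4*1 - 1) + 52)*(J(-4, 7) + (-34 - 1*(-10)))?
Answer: 71548/9 ≈ 7949.8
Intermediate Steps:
K = -68 (K = 3 - 71 = -68)
J(u, B) = -4 + u (J(u, B) = 2 - (6 - u) = 2 + (-6 + u) = -4 + u)
d = 1760/9 (d = -((4*1 - 1) + 52)*((-4 - 4) + (-34 - 1*(-10)))/9 = -((4 - 1) + 52)*(-8 + (-34 + 10))/9 = -(3 + 52)*(-8 - 24)/9 = -55*(-32)/9 = -1/9*(-1760) = 1760/9 ≈ 195.56)
41*d + K = 41*(1760/9) - 68 = 72160/9 - 68 = 71548/9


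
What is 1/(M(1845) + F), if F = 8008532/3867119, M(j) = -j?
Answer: -3867119/7126826023 ≈ -0.00054261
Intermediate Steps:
F = 8008532/3867119 (F = 8008532*(1/3867119) = 8008532/3867119 ≈ 2.0709)
1/(M(1845) + F) = 1/(-1*1845 + 8008532/3867119) = 1/(-1845 + 8008532/3867119) = 1/(-7126826023/3867119) = -3867119/7126826023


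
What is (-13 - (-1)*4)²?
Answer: 81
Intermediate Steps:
(-13 - (-1)*4)² = (-13 - 1*(-4))² = (-13 + 4)² = (-9)² = 81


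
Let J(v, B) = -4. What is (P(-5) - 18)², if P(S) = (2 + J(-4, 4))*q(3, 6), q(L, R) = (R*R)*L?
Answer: 54756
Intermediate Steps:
q(L, R) = L*R² (q(L, R) = R²*L = L*R²)
P(S) = -216 (P(S) = (2 - 4)*(3*6²) = -6*36 = -2*108 = -216)
(P(-5) - 18)² = (-216 - 18)² = (-234)² = 54756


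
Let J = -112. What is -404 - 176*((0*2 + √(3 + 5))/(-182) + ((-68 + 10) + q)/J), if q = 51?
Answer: -415 + 176*√2/91 ≈ -412.26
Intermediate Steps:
-404 - 176*((0*2 + √(3 + 5))/(-182) + ((-68 + 10) + q)/J) = -404 - 176*((0*2 + √(3 + 5))/(-182) + ((-68 + 10) + 51)/(-112)) = -404 - 176*((0 + √8)*(-1/182) + (-58 + 51)*(-1/112)) = -404 - 176*((0 + 2*√2)*(-1/182) - 7*(-1/112)) = -404 - 176*((2*√2)*(-1/182) + 1/16) = -404 - 176*(-√2/91 + 1/16) = -404 - 176*(1/16 - √2/91) = -404 + (-11 + 176*√2/91) = -415 + 176*√2/91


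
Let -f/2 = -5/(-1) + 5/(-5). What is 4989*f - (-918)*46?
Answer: 2316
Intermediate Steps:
f = -8 (f = -2*(-5/(-1) + 5/(-5)) = -2*(-5*(-1) + 5*(-1/5)) = -2*(5 - 1) = -2*4 = -8)
4989*f - (-918)*46 = 4989*(-8) - (-918)*46 = -39912 - 1*(-42228) = -39912 + 42228 = 2316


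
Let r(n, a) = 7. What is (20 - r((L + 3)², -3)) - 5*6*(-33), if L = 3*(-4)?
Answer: 1003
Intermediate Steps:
L = -12
(20 - r((L + 3)², -3)) - 5*6*(-33) = (20 - 1*7) - 5*6*(-33) = (20 - 7) - 30*(-33) = 13 + 990 = 1003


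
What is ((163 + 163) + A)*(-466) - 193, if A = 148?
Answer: -221077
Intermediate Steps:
((163 + 163) + A)*(-466) - 193 = ((163 + 163) + 148)*(-466) - 193 = (326 + 148)*(-466) - 193 = 474*(-466) - 193 = -220884 - 193 = -221077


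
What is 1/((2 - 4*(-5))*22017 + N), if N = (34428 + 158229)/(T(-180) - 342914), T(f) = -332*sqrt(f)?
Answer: 18989029416767762/9197781468042187628787 - 42641416*I*sqrt(5)/3065927156014062542929 ≈ 2.0645e-6 - 3.11e-14*I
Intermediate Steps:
N = 192657/(-342914 - 1992*I*sqrt(5)) (N = (34428 + 158229)/(-1992*I*sqrt(5) - 342914) = 192657/(-1992*I*sqrt(5) - 342914) = 192657/(-342914 - 1992*I*sqrt(5)) ≈ -0.56173 + 0.0072965*I)
1/((2 - 4*(-5))*22017 + N) = 1/((2 - 4*(-5))*22017 + (-33032391249/58804925858 + 95943186*I*sqrt(5)/29402462929)) = 1/((2 + 20)*22017 + (-33032391249/58804925858 + 95943186*I*sqrt(5)/29402462929)) = 1/(22*22017 + (-33032391249/58804925858 + 95943186*I*sqrt(5)/29402462929)) = 1/(484374 + (-33032391249/58804925858 + 95943186*I*sqrt(5)/29402462929)) = 1/(28483544125151643/58804925858 + 95943186*I*sqrt(5)/29402462929)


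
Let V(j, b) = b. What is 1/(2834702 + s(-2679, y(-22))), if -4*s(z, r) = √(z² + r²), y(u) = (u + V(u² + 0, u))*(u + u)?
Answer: 45355232/128568555935727 + 4*√10925137/128568555935727 ≈ 3.5287e-7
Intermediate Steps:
y(u) = 4*u² (y(u) = (u + u)*(u + u) = (2*u)*(2*u) = 4*u²)
s(z, r) = -√(r² + z²)/4 (s(z, r) = -√(z² + r²)/4 = -√(r² + z²)/4)
1/(2834702 + s(-2679, y(-22))) = 1/(2834702 - √((4*(-22)²)² + (-2679)²)/4) = 1/(2834702 - √((4*484)² + 7177041)/4) = 1/(2834702 - √(1936² + 7177041)/4) = 1/(2834702 - √(3748096 + 7177041)/4) = 1/(2834702 - √10925137/4)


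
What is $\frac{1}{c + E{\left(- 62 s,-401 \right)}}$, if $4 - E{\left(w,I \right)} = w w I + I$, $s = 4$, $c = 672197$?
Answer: $\frac{1}{25335706} \approx 3.947 \cdot 10^{-8}$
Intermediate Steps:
$E{\left(w,I \right)} = 4 - I - I w^{2}$ ($E{\left(w,I \right)} = 4 - \left(w w I + I\right) = 4 - \left(w^{2} I + I\right) = 4 - \left(I w^{2} + I\right) = 4 - \left(I + I w^{2}\right) = 4 - I - I w^{2}$)
$\frac{1}{c + E{\left(- 62 s,-401 \right)}} = \frac{1}{672197 - \left(-405 - 24663104\right)} = \frac{1}{672197 + \left(4 + 401 - - 401 \left(-248\right)^{2}\right)} = \frac{1}{672197 + \left(4 + 401 - \left(-401\right) 61504\right)} = \frac{1}{672197 + \left(4 + 401 + 24663104\right)} = \frac{1}{672197 + 24663509} = \frac{1}{25335706}$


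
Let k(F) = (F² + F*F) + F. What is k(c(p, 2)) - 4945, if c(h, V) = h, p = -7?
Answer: -4854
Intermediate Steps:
k(F) = F + 2*F² (k(F) = (F² + F²) + F = 2*F² + F = F + 2*F²)
k(c(p, 2)) - 4945 = -7*(1 + 2*(-7)) - 4945 = -7*(1 - 14) - 4945 = -7*(-13) - 4945 = 91 - 4945 = -4854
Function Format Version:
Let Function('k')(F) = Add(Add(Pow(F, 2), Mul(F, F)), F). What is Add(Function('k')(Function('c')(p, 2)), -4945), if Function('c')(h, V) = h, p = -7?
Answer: -4854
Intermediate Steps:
Function('k')(F) = Add(F, Mul(2, Pow(F, 2))) (Function('k')(F) = Add(Add(Pow(F, 2), Pow(F, 2)), F) = Add(Mul(2, Pow(F, 2)), F) = Add(F, Mul(2, Pow(F, 2))))
Add(Function('k')(Function('c')(p, 2)), -4945) = Add(Mul(-7, Add(1, Mul(2, -7))), -4945) = Add(Mul(-7, Add(1, -14)), -4945) = Add(Mul(-7, -13), -4945) = Add(91, -4945) = -4854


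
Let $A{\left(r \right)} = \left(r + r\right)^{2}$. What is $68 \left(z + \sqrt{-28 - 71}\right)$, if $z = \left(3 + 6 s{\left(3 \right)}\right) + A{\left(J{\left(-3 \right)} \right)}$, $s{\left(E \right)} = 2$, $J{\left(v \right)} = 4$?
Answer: $5372 + 204 i \sqrt{11} \approx 5372.0 + 676.59 i$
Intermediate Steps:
$A{\left(r \right)} = 4 r^{2}$ ($A{\left(r \right)} = \left(2 r\right)^{2} = 4 r^{2}$)
$z = 79$ ($z = \left(3 + 6 \cdot 2\right) + 4 \cdot 4^{2} = \left(3 + 12\right) + 4 \cdot 16 = 15 + 64 = 79$)
$68 \left(z + \sqrt{-28 - 71}\right) = 68 \left(79 + \sqrt{-28 - 71}\right) = 68 \left(79 + \sqrt{-99}\right) = 68 \left(79 + 3 i \sqrt{11}\right) = 5372 + 204 i \sqrt{11}$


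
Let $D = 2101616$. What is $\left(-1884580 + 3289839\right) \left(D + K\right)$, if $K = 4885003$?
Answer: $9818009229321$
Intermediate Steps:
$\left(-1884580 + 3289839\right) \left(D + K\right) = \left(-1884580 + 3289839\right) \left(2101616 + 4885003\right) = 1405259 \cdot 6986619 = 9818009229321$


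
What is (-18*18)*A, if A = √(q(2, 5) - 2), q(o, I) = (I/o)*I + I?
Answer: -162*√62 ≈ -1275.6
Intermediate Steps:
q(o, I) = I + I²/o (q(o, I) = I²/o + I = I + I²/o)
A = √62/2 (A = √(5*(5 + 2)/2 - 2) = √(5*(½)*7 - 2) = √(35/2 - 2) = √(31/2) = √62/2 ≈ 3.9370)
(-18*18)*A = (-18*18)*(√62/2) = -162*√62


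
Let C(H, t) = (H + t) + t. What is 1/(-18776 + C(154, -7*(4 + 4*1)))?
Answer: -1/18734 ≈ -5.3379e-5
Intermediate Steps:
C(H, t) = H + 2*t
1/(-18776 + C(154, -7*(4 + 4*1))) = 1/(-18776 + (154 + 2*(-7*(4 + 4*1)))) = 1/(-18776 + (154 + 2*(-7*(4 + 4)))) = 1/(-18776 + (154 + 2*(-7*8))) = 1/(-18776 + (154 + 2*(-56))) = 1/(-18776 + (154 - 112)) = 1/(-18776 + 42) = 1/(-18734) = -1/18734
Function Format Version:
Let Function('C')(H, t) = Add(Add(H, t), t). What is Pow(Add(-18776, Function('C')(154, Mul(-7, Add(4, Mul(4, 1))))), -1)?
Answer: Rational(-1, 18734) ≈ -5.3379e-5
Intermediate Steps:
Function('C')(H, t) = Add(H, Mul(2, t))
Pow(Add(-18776, Function('C')(154, Mul(-7, Add(4, Mul(4, 1))))), -1) = Pow(Add(-18776, Add(154, Mul(2, Mul(-7, Add(4, Mul(4, 1)))))), -1) = Pow(Add(-18776, Add(154, Mul(2, Mul(-7, Add(4, 4))))), -1) = Pow(Add(-18776, Add(154, Mul(2, Mul(-7, 8)))), -1) = Pow(Add(-18776, Add(154, Mul(2, -56))), -1) = Pow(Add(-18776, Add(154, -112)), -1) = Pow(Add(-18776, 42), -1) = Pow(-18734, -1) = Rational(-1, 18734)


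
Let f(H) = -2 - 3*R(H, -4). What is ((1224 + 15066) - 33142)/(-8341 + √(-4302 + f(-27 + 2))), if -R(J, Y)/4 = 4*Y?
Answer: 140562532/69576777 + 67408*I*√281/69576777 ≈ 2.0203 + 0.016241*I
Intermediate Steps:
R(J, Y) = -16*Y
f(H) = -194 (f(H) = -2 - (-48)*(-4) = -2 - 3*64 = -2 - 192 = -194)
((1224 + 15066) - 33142)/(-8341 + √(-4302 + f(-27 + 2))) = ((1224 + 15066) - 33142)/(-8341 + √(-4302 - 194)) = (16290 - 33142)/(-8341 + √(-4496)) = -16852/(-8341 + 4*I*√281)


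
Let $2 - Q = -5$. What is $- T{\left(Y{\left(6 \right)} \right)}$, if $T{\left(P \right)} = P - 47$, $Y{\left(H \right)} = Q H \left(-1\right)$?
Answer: $89$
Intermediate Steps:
$Q = 7$ ($Q = 2 - -5 = 2 + 5 = 7$)
$Y{\left(H \right)} = - 7 H$ ($Y{\left(H \right)} = 7 H \left(-1\right) = - 7 H$)
$T{\left(P \right)} = -47 + P$
$- T{\left(Y{\left(6 \right)} \right)} = - (-47 - 42) = \left(-1\right) \left(-89\right) = 89$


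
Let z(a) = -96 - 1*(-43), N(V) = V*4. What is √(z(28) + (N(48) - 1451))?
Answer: 4*I*√82 ≈ 36.222*I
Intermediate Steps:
N(V) = 4*V
z(a) = -53 (z(a) = -96 + 43 = -53)
√(z(28) + (N(48) - 1451)) = √(-53 + (4*48 - 1451)) = √(-53 + (192 - 1451)) = √(-53 - 1259) = √(-1312) = 4*I*√82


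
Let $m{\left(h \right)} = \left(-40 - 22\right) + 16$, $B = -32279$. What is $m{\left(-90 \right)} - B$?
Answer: $32233$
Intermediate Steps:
$m{\left(h \right)} = -46$ ($m{\left(h \right)} = -62 + 16 = -46$)
$m{\left(-90 \right)} - B = -46 - -32279 = -46 + 32279 = 32233$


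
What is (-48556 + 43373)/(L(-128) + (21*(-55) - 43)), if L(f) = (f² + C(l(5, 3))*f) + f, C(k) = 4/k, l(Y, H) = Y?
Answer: -25915/74778 ≈ -0.34656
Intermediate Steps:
L(f) = f² + 9*f/5 (L(f) = (f² + (4/5)*f) + f = (f² + (4*(⅕))*f) + f = (f² + 4*f/5) + f = f² + 9*f/5)
(-48556 + 43373)/(L(-128) + (21*(-55) - 43)) = (-48556 + 43373)/((⅕)*(-128)*(9 + 5*(-128)) + (21*(-55) - 43)) = -5183/((⅕)*(-128)*(9 - 640) + (-1155 - 43)) = -5183/((⅕)*(-128)*(-631) - 1198) = -5183/(80768/5 - 1198) = -5183/74778/5 = -5183*5/74778 = -25915/74778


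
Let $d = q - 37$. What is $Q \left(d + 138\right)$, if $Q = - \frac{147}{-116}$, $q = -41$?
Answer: $\frac{2205}{29} \approx 76.034$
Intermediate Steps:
$Q = \frac{147}{116}$ ($Q = \left(-147\right) \left(- \frac{1}{116}\right) = \frac{147}{116} \approx 1.2672$)
$d = -78$ ($d = -41 - 37 = -78$)
$Q \left(d + 138\right) = \frac{147 \left(-78 + 138\right)}{116} = \frac{147}{116} \cdot 60 = \frac{2205}{29}$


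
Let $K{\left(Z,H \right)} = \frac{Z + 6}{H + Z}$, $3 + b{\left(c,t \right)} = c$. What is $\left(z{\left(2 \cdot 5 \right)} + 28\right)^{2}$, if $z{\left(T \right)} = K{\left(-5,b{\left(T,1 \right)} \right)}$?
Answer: $\frac{3249}{4} \approx 812.25$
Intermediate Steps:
$b{\left(c,t \right)} = -3 + c$
$K{\left(Z,H \right)} = \frac{6 + Z}{H + Z}$
$z{\left(T \right)} = \frac{1}{-8 + T}$ ($z{\left(T \right)} = \frac{6 - 5}{\left(-3 + T\right) - 5} = \frac{1}{-8 + T} 1 = \frac{1}{-8 + T}$)
$\left(z{\left(2 \cdot 5 \right)} + 28\right)^{2} = \left(\frac{1}{-8 + 2 \cdot 5} + 28\right)^{2} = \left(\frac{1}{-8 + 10} + 28\right)^{2} = \left(\frac{1}{2} + 28\right)^{2} = \left(\frac{57}{2}\right)^{2} = \frac{3249}{4}$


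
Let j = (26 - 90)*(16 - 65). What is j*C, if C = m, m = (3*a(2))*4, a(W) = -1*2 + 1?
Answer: -37632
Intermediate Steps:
a(W) = -1 (a(W) = -2 + 1 = -1)
j = 3136 (j = -64*(-49) = 3136)
m = -12 (m = (3*(-1))*4 = -3*4 = -12)
C = -12
j*C = 3136*(-12) = -37632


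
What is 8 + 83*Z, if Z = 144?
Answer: 11960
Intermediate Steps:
8 + 83*Z = 8 + 83*144 = 8 + 11952 = 11960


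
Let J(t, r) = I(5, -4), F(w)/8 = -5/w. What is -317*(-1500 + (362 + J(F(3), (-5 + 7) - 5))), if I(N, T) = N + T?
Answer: 360429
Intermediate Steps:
F(w) = -40/w (F(w) = 8*(-5/w) = -40/w)
J(t, r) = 1 (J(t, r) = 5 - 4 = 1)
-317*(-1500 + (362 + J(F(3), (-5 + 7) - 5))) = -317*(-1500 + (362 + 1)) = -317*(-1500 + 363) = -317*(-1137) = 360429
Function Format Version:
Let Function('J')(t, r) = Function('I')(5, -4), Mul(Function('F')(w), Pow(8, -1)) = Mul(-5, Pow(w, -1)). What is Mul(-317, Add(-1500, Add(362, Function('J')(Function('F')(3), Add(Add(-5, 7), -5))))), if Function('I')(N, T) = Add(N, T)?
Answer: 360429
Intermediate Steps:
Function('F')(w) = Mul(-40, Pow(w, -1)) (Function('F')(w) = Mul(8, Mul(-5, Pow(w, -1))) = Mul(-40, Pow(w, -1)))
Function('J')(t, r) = 1 (Function('J')(t, r) = Add(5, -4) = 1)
Mul(-317, Add(-1500, Add(362, Function('J')(Function('F')(3), Add(Add(-5, 7), -5))))) = Mul(-317, Add(-1500, Add(362, 1))) = Mul(-317, Add(-1500, 363)) = Mul(-317, -1137) = 360429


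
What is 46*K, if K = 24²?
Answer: 26496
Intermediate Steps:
K = 576
46*K = 46*576 = 26496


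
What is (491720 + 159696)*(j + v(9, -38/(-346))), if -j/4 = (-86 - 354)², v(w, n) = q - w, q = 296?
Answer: -504269594008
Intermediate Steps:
v(w, n) = 296 - w
j = -774400 (j = -4*(-86 - 354)² = -4*(-440)² = -4*193600 = -774400)
(491720 + 159696)*(j + v(9, -38/(-346))) = (491720 + 159696)*(-774400 + (296 - 1*9)) = 651416*(-774400 + (296 - 9)) = 651416*(-774400 + 287) = 651416*(-774113) = -504269594008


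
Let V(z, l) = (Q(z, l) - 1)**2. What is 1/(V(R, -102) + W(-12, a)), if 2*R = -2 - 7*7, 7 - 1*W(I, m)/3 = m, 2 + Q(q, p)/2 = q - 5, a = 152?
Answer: 1/3921 ≈ 0.00025504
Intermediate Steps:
Q(q, p) = -14 + 2*q (Q(q, p) = -4 + 2*(q - 5) = -4 + 2*(-5 + q) = -4 + (-10 + 2*q) = -14 + 2*q)
W(I, m) = 21 - 3*m
R = -51/2 (R = (-2 - 7*7)/2 = (-2 - 49)/2 = (1/2)*(-51) = -51/2 ≈ -25.500)
V(z, l) = (-15 + 2*z)**2 (V(z, l) = ((-14 + 2*z) - 1)**2 = (-15 + 2*z)**2)
1/(V(R, -102) + W(-12, a)) = 1/((-15 + 2*(-51/2))**2 + (21 - 3*152)) = 1/((-15 - 51)**2 + (21 - 456)) = 1/((-66)**2 - 435) = 1/(4356 - 435) = 1/3921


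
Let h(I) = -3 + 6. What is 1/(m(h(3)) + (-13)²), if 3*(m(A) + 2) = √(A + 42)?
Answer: 167/27884 - √5/27884 ≈ 0.0059089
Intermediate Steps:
h(I) = 3
m(A) = -2 + √(42 + A)/3 (m(A) = -2 + √(A + 42)/3 = -2 + √(42 + A)/3)
1/(m(h(3)) + (-13)²) = 1/((-2 + √(42 + 3)/3) + (-13)²) = 1/((-2 + √45/3) + 169) = 1/((-2 + (3*√5)/3) + 169) = 1/((-2 + √5) + 169) = 1/(167 + √5)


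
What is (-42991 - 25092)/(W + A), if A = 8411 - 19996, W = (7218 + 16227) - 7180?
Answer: -68083/4680 ≈ -14.548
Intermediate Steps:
W = 16265 (W = 23445 - 7180 = 16265)
A = -11585
(-42991 - 25092)/(W + A) = (-42991 - 25092)/(16265 - 11585) = -68083/4680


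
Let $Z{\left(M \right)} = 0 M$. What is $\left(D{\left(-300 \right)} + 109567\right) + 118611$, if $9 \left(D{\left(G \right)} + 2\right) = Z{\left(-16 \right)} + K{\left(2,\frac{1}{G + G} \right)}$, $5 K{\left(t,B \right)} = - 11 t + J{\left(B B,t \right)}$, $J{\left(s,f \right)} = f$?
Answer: $\frac{2053580}{9} \approx 2.2818 \cdot 10^{5}$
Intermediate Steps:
$K{\left(t,B \right)} = - 2 t$ ($K{\left(t,B \right)} = \frac{- 11 t + t}{5} = \frac{\left(-10\right) t}{5} = - 2 t$)
$Z{\left(M \right)} = 0$
$D{\left(G \right)} = - \frac{22}{9}$ ($D{\left(G \right)} = -2 + \frac{0 - 4}{9} = -2 + \frac{1}{9} \left(-4\right) = -2 - \frac{4}{9} = - \frac{22}{9}$)
$\left(D{\left(-300 \right)} + 109567\right) + 118611 = \left(- \frac{22}{9} + 109567\right) + 118611 = \frac{986081}{9} + 118611 = \frac{2053580}{9}$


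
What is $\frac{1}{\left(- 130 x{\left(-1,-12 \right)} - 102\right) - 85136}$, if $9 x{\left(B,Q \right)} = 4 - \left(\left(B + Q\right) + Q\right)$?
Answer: $- \frac{9}{770912} \approx -1.1674 \cdot 10^{-5}$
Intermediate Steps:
$x{\left(B,Q \right)} = \frac{4}{9} - \frac{2 Q}{9} - \frac{B}{9}$ ($x{\left(B,Q \right)} = \frac{4 - \left(\left(B + Q\right) + Q\right)}{9} = \frac{4 - \left(B + 2 Q\right)}{9} = \frac{4 - B - 2 Q}{9} = \frac{4}{9} - \frac{2 Q}{9} - \frac{B}{9}$)
$\frac{1}{\left(- 130 x{\left(-1,-12 \right)} - 102\right) - 85136} = \frac{1}{\left(- 130 \left(\frac{4}{9} - - \frac{8}{3} - - \frac{1}{9}\right) - 102\right) - 85136} = \frac{1}{\left(- 130 \left(\frac{4}{9} + \frac{8}{3} + \frac{1}{9}\right) - 102\right) - 85136} = \frac{1}{\left(\left(-130\right) \frac{29}{9} - 102\right) - 85136} = \frac{1}{\left(- \frac{3770}{9} - 102\right) - 85136} = \frac{1}{- \frac{4688}{9} - 85136} = \frac{1}{- \frac{770912}{9}} = - \frac{9}{770912}$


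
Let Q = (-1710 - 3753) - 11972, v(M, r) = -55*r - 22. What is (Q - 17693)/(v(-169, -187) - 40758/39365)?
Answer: -1382813720/403962237 ≈ -3.4231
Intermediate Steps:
v(M, r) = -22 - 55*r
Q = -17435 (Q = -5463 - 11972 = -17435)
(Q - 17693)/(v(-169, -187) - 40758/39365) = (-17435 - 17693)/((-22 - 55*(-187)) - 40758/39365) = -35128/((-22 + 10285) - 40758*1/39365) = -35128/(10263 - 40758/39365) = -35128/403962237/39365 = -35128*39365/403962237 = -1382813720/403962237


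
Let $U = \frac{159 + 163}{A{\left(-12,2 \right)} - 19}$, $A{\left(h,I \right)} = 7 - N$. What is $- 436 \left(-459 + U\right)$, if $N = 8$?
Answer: $\frac{1035718}{5} \approx 2.0714 \cdot 10^{5}$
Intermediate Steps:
$A{\left(h,I \right)} = -1$ ($A{\left(h,I \right)} = 7 - 8 = -1$)
$U = - \frac{161}{10}$ ($U = \frac{159 + 163}{-1 - 19} = \frac{322}{-20} = 322 \left(- \frac{1}{20}\right) = - \frac{161}{10} \approx -16.1$)
$- 436 \left(-459 + U\right) = - 436 \left(-459 - \frac{161}{10}\right) = \left(-436\right) \left(- \frac{4751}{10}\right) = \frac{1035718}{5}$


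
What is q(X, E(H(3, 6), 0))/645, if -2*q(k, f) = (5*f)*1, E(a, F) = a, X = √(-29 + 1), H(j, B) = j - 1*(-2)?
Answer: -5/258 ≈ -0.019380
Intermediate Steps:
H(j, B) = 2 + j (H(j, B) = j + 2 = 2 + j)
X = 2*I*√7 (X = √(-28) = 2*I*√7 ≈ 5.2915*I)
q(k, f) = -5*f/2
q(X, E(H(3, 6), 0))/645 = -5*(2 + 3)/2/645 = -5/2*5*(1/645) = -25/2*1/645 = -5/258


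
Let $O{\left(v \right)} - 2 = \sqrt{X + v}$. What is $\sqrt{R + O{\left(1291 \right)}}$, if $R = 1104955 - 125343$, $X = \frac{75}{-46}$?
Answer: $\frac{\sqrt{2072863224 + 46 \sqrt{2728306}}}{46} \approx 989.77$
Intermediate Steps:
$X = - \frac{75}{46}$ ($X = 75 \left(- \frac{1}{46}\right) = - \frac{75}{46} \approx -1.6304$)
$O{\left(v \right)} = 2 + \sqrt{- \frac{75}{46} + v}$
$R = 979612$
$\sqrt{R + O{\left(1291 \right)}} = \sqrt{979612 + \left(2 + \frac{\sqrt{-3450 + 2116 \cdot 1291}}{46}\right)} = \sqrt{979612 + \left(2 + \frac{\sqrt{-3450 + 2731756}}{46}\right)} = \sqrt{979612 + \left(2 + \frac{\sqrt{2728306}}{46}\right)} = \sqrt{979614 + \frac{\sqrt{2728306}}{46}}$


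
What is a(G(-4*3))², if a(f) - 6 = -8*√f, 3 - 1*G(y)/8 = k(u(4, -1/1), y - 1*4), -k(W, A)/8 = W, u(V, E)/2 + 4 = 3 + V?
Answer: 26148 - 192*√102 ≈ 24209.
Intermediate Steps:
u(V, E) = -2 + 2*V (u(V, E) = -8 + 2*(3 + V) = -8 + (6 + 2*V) = -2 + 2*V)
k(W, A) = -8*W
G(y) = 408 (G(y) = 24 - (-64)*(-2 + 2*4) = 24 - (-64)*(-2 + 8) = 24 - (-64)*6 = 24 - 8*(-48) = 24 + 384 = 408)
a(f) = 6 - 8*√f
a(G(-4*3))² = (6 - 16*√102)²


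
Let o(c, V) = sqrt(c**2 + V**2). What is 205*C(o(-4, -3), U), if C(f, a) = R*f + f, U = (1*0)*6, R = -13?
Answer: -12300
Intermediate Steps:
o(c, V) = sqrt(V**2 + c**2)
U = 0 (U = 0*6 = 0)
C(f, a) = -12*f (C(f, a) = -13*f + f = -12*f)
205*C(o(-4, -3), U) = 205*(-12*sqrt((-3)**2 + (-4)**2)) = 205*(-12*sqrt(9 + 16)) = 205*(-12*sqrt(25)) = 205*(-12*5) = 205*(-60) = -12300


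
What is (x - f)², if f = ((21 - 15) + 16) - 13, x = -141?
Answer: 22500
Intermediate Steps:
f = 9 (f = (6 + 16) - 13 = 22 - 13 = 9)
(x - f)² = (-141 - 1*9)² = (-141 - 9)² = (-150)² = 22500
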